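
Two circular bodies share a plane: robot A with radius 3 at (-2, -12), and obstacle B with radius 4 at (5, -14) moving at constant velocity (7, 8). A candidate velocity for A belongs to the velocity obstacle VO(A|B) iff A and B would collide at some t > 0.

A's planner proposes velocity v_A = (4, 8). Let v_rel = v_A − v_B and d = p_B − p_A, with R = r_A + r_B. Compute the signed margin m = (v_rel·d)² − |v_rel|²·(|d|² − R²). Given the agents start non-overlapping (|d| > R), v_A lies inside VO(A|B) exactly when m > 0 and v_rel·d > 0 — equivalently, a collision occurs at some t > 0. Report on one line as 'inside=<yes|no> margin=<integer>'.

d = (7, -2),  |d|² = 53;  R = 3+4 = 7,  c = 53−7² = 4
v_rel = (-3, 0),  |v_rel|² = 9;  v_rel·d = (-3)·(7) + (0)·(-2) = -21
9·t² + 42·t + 4 = 0  ⇒  m = (-21)² − 9·4 = 405
m = 405 > 0,  v_rel·d = -21 < 0  ⇒  outside

inside=no margin=405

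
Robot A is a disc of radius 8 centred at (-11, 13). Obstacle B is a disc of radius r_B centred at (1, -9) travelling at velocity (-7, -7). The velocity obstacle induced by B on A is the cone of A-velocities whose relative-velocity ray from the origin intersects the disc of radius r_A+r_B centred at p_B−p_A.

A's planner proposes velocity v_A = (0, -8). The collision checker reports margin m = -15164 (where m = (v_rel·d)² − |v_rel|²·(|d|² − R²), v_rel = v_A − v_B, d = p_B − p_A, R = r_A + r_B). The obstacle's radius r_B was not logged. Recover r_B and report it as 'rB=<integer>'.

m = -15164
d = (12, -22);  v_rel = (7, -1),  |v_rel|² = 50
v_rel×d = (7)·(-22) − (-1)·(12) = -142
since m = R²·50 − (-142)²:  R² = (20164 + -15164) / 50 = 100
R = √100 = 10  ⇒  r_B = 10 − 8 = 2

rB=2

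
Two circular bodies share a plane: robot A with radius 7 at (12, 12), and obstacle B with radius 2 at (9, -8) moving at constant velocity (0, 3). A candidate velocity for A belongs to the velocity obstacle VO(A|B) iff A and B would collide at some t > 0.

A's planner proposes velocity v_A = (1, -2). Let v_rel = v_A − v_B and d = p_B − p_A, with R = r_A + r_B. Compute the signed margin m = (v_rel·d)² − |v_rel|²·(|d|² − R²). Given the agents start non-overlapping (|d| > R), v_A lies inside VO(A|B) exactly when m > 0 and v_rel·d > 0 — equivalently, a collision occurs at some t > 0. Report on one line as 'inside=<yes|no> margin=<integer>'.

d = (-3, -20),  |d|² = 409;  R = 7+2 = 9,  c = 409−9² = 328
v_rel = (1, -5),  |v_rel|² = 26;  v_rel·d = (1)·(-3) + (-5)·(-20) = 97
26·t² − 194·t + 328 = 0  ⇒  m = 97² − 26·328 = 881
m = 881 > 0,  v_rel·d = 97 > 0  ⇒  inside

inside=yes margin=881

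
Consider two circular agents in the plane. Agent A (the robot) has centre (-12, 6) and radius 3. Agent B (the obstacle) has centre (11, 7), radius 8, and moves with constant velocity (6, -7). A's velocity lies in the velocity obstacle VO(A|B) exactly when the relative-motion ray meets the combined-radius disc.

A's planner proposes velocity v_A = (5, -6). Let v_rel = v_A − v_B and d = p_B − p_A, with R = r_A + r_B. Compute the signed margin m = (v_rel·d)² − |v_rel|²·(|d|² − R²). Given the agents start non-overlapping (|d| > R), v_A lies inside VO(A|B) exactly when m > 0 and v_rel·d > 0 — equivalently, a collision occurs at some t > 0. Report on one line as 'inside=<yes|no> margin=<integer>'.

d = (23, 1),  |d|² = 530;  R = 3+8 = 11,  c = 530−11² = 409
v_rel = (-1, 1),  |v_rel|² = 2;  v_rel·d = (-1)·(23) + (1)·(1) = -22
2·t² + 44·t + 409 = 0  ⇒  m = (-22)² − 2·409 = -334
m = -334 < 0,  v_rel·d = -22 < 0  ⇒  outside

inside=no margin=-334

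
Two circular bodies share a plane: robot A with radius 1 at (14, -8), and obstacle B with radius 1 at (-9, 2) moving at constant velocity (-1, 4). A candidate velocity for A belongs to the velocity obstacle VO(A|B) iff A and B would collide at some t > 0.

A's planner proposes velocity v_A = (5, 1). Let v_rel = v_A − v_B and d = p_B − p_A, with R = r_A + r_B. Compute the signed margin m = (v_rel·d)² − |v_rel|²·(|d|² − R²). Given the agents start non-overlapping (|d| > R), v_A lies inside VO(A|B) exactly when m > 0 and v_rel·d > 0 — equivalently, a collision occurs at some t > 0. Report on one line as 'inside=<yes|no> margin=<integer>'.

d = (-23, 10),  |d|² = 629;  R = 1+1 = 2,  c = 629−2² = 625
v_rel = (6, -3),  |v_rel|² = 45;  v_rel·d = (6)·(-23) + (-3)·(10) = -168
45·t² + 336·t + 625 = 0  ⇒  m = (-168)² − 45·625 = 99
m = 99 > 0,  v_rel·d = -168 < 0  ⇒  outside

inside=no margin=99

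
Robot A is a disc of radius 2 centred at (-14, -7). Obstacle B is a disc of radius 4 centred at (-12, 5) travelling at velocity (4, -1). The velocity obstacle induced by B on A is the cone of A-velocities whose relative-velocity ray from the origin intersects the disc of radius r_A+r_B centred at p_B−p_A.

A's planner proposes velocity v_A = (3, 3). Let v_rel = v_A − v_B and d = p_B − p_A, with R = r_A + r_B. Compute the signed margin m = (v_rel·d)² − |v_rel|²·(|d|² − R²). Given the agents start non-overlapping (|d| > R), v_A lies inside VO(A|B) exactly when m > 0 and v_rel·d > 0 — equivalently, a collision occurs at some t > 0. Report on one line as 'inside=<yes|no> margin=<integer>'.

d = (2, 12),  |d|² = 148;  R = 2+4 = 6,  c = 148−6² = 112
v_rel = (-1, 4),  |v_rel|² = 17;  v_rel·d = (-1)·(2) + (4)·(12) = 46
17·t² − 92·t + 112 = 0  ⇒  m = 46² − 17·112 = 212
m = 212 > 0,  v_rel·d = 46 > 0  ⇒  inside

inside=yes margin=212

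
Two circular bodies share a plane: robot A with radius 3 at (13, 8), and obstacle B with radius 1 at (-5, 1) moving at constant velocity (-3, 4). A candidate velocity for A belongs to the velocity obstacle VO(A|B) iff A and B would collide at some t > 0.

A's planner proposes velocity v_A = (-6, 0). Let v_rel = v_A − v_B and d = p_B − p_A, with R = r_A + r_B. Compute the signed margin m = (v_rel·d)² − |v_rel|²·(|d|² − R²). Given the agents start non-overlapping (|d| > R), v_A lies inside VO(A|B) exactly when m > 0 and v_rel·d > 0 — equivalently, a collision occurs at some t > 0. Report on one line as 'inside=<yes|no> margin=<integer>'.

d = (-18, -7),  |d|² = 373;  R = 3+1 = 4,  c = 373−4² = 357
v_rel = (-3, -4),  |v_rel|² = 25;  v_rel·d = (-3)·(-18) + (-4)·(-7) = 82
25·t² − 164·t + 357 = 0  ⇒  m = 82² − 25·357 = -2201
m = -2201 < 0,  v_rel·d = 82 > 0  ⇒  outside

inside=no margin=-2201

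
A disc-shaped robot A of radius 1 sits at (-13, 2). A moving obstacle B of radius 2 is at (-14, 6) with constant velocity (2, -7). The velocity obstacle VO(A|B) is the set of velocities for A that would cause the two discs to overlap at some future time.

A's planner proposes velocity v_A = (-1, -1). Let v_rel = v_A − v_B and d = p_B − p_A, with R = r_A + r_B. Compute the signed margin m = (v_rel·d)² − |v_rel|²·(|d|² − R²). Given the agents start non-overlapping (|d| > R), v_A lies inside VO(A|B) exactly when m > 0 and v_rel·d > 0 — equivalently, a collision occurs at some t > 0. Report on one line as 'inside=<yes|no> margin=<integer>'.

d = (-1, 4),  |d|² = 17;  R = 1+2 = 3,  c = 17−3² = 8
v_rel = (-3, 6),  |v_rel|² = 45;  v_rel·d = (-3)·(-1) + (6)·(4) = 27
45·t² − 54·t + 8 = 0  ⇒  m = 27² − 45·8 = 369
m = 369 > 0,  v_rel·d = 27 > 0  ⇒  inside

inside=yes margin=369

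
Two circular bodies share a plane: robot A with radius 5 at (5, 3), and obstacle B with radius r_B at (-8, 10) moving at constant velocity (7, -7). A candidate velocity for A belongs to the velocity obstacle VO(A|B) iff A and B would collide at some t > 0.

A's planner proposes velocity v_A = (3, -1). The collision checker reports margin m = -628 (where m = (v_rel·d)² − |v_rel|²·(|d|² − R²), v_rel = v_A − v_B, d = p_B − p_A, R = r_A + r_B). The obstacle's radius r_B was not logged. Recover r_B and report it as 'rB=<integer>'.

m = -628
d = (-13, 7);  v_rel = (-4, 6),  |v_rel|² = 52
v_rel×d = (-4)·(7) − (6)·(-13) = 50
since m = R²·52 − 50²:  R² = (2500 + -628) / 52 = 36
R = √36 = 6  ⇒  r_B = 6 − 5 = 1

rB=1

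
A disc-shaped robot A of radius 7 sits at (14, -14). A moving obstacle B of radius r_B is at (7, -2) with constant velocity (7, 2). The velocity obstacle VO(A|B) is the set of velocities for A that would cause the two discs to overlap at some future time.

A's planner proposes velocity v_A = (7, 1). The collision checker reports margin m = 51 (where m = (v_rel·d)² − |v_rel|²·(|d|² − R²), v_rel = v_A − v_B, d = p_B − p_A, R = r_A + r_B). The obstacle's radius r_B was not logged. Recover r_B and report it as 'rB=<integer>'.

m = 51
d = (-7, 12);  v_rel = (0, -1),  |v_rel|² = 1
v_rel×d = (0)·(12) − (-1)·(-7) = -7
since m = R²·1 − (-7)²:  R² = (49 + 51) / 1 = 100
R = √100 = 10  ⇒  r_B = 10 − 7 = 3

rB=3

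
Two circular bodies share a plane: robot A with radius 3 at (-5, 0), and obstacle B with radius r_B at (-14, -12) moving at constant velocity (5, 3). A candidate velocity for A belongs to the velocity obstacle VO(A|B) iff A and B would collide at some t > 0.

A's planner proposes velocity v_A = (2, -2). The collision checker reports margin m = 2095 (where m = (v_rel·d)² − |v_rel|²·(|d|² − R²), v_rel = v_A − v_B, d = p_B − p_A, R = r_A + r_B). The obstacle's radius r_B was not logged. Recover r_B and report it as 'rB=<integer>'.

m = 2095
d = (-9, -12);  v_rel = (-3, -5),  |v_rel|² = 34
v_rel×d = (-3)·(-12) − (-5)·(-9) = -9
since m = R²·34 − (-9)²:  R² = (81 + 2095) / 34 = 64
R = √64 = 8  ⇒  r_B = 8 − 3 = 5

rB=5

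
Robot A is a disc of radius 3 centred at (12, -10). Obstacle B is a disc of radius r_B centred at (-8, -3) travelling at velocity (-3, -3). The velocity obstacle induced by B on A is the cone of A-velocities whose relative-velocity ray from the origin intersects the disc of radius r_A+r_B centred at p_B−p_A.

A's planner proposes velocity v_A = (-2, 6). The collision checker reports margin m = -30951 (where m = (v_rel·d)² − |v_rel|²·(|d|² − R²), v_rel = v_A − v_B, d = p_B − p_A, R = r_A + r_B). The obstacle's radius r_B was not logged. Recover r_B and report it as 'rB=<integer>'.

m = -30951
d = (-20, 7);  v_rel = (1, 9),  |v_rel|² = 82
v_rel×d = (1)·(7) − (9)·(-20) = 187
since m = R²·82 − 187²:  R² = (34969 + -30951) / 82 = 49
R = √49 = 7  ⇒  r_B = 7 − 3 = 4

rB=4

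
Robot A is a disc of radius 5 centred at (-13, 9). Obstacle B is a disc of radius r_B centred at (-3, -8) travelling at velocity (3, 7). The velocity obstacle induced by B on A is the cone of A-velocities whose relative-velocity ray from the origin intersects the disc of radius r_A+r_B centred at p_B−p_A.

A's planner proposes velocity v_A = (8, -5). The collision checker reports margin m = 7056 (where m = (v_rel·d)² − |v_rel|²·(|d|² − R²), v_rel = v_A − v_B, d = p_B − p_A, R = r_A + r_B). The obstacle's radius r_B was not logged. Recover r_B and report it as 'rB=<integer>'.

m = 7056
d = (10, -17);  v_rel = (5, -12),  |v_rel|² = 169
v_rel×d = (5)·(-17) − (-12)·(10) = 35
since m = R²·169 − 35²:  R² = (1225 + 7056) / 169 = 49
R = √49 = 7  ⇒  r_B = 7 − 5 = 2

rB=2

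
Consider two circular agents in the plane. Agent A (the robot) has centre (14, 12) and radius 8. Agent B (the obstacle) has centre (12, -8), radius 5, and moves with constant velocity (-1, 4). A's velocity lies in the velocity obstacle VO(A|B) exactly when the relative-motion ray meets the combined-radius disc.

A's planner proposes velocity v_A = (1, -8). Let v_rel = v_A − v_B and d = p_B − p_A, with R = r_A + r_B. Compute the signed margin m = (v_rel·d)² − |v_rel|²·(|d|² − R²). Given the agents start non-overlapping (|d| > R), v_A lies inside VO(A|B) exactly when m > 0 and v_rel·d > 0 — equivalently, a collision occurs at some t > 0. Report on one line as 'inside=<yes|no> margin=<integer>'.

d = (-2, -20),  |d|² = 404;  R = 8+5 = 13,  c = 404−13² = 235
v_rel = (2, -12),  |v_rel|² = 148;  v_rel·d = (2)·(-2) + (-12)·(-20) = 236
148·t² − 472·t + 235 = 0  ⇒  m = 236² − 148·235 = 20916
m = 20916 > 0,  v_rel·d = 236 > 0  ⇒  inside

inside=yes margin=20916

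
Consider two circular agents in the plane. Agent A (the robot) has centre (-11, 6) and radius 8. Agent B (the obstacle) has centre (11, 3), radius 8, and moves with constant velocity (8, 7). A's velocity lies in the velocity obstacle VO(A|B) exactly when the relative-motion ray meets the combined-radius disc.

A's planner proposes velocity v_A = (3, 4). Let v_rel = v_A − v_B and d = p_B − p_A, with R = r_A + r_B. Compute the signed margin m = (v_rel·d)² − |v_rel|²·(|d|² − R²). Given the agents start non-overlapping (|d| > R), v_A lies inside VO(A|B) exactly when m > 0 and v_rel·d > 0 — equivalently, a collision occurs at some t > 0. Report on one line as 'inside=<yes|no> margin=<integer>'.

d = (22, -3),  |d|² = 493;  R = 8+8 = 16,  c = 493−16² = 237
v_rel = (-5, -3),  |v_rel|² = 34;  v_rel·d = (-5)·(22) + (-3)·(-3) = -101
34·t² + 202·t + 237 = 0  ⇒  m = (-101)² − 34·237 = 2143
m = 2143 > 0,  v_rel·d = -101 < 0  ⇒  outside

inside=no margin=2143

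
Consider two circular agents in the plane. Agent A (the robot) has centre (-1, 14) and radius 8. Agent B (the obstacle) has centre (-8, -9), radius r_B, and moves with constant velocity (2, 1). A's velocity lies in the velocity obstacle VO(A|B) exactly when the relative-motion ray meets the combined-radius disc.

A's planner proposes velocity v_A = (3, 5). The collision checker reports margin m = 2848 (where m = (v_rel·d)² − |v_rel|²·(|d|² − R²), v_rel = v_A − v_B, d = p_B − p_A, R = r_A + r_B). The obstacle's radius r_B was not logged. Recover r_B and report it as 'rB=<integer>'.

m = 2848
d = (-7, -23);  v_rel = (1, 4),  |v_rel|² = 17
v_rel×d = (1)·(-23) − (4)·(-7) = 5
since m = R²·17 − 5²:  R² = (25 + 2848) / 17 = 169
R = √169 = 13  ⇒  r_B = 13 − 8 = 5

rB=5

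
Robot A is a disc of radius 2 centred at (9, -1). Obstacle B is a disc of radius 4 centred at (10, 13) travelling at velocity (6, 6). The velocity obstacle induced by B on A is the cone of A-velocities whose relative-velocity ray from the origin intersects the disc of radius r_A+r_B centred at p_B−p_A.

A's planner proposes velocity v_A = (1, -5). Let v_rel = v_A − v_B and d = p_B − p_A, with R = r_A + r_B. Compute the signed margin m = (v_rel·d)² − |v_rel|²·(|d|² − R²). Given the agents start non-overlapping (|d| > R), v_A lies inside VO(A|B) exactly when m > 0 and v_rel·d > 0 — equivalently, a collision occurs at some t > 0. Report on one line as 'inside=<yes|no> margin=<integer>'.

d = (1, 14),  |d|² = 197;  R = 2+4 = 6,  c = 197−6² = 161
v_rel = (-5, -11),  |v_rel|² = 146;  v_rel·d = (-5)·(1) + (-11)·(14) = -159
146·t² + 318·t + 161 = 0  ⇒  m = (-159)² − 146·161 = 1775
m = 1775 > 0,  v_rel·d = -159 < 0  ⇒  outside

inside=no margin=1775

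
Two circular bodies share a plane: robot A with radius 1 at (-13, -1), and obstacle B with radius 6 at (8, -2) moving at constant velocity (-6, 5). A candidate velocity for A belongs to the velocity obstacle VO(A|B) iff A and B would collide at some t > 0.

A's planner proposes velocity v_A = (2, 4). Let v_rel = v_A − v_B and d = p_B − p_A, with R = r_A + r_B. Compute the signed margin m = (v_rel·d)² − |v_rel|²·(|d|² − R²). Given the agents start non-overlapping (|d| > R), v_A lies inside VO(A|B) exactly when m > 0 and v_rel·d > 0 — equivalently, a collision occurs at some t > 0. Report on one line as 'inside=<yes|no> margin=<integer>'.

d = (21, -1),  |d|² = 442;  R = 1+6 = 7,  c = 442−7² = 393
v_rel = (8, -1),  |v_rel|² = 65;  v_rel·d = (8)·(21) + (-1)·(-1) = 169
65·t² − 338·t + 393 = 0  ⇒  m = 169² − 65·393 = 3016
m = 3016 > 0,  v_rel·d = 169 > 0  ⇒  inside

inside=yes margin=3016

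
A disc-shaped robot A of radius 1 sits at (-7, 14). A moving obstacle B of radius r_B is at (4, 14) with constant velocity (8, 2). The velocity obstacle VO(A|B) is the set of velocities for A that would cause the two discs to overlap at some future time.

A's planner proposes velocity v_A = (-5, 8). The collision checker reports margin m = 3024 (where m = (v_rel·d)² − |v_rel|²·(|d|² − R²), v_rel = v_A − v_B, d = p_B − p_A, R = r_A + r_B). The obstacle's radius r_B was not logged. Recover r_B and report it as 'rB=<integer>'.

m = 3024
d = (11, 0);  v_rel = (-13, 6),  |v_rel|² = 205
v_rel×d = (-13)·(0) − (6)·(11) = -66
since m = R²·205 − (-66)²:  R² = (4356 + 3024) / 205 = 36
R = √36 = 6  ⇒  r_B = 6 − 1 = 5

rB=5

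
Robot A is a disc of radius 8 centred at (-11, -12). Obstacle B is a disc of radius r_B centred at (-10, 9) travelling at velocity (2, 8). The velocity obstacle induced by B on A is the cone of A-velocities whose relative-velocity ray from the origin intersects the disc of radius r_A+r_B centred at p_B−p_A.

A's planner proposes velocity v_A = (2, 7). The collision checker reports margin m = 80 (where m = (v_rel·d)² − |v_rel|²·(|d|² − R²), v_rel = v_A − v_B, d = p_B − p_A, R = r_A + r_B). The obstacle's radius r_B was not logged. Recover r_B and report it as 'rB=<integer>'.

m = 80
d = (1, 21);  v_rel = (0, -1),  |v_rel|² = 1
v_rel×d = (0)·(21) − (-1)·(1) = 1
since m = R²·1 − 1²:  R² = (1 + 80) / 1 = 81
R = √81 = 9  ⇒  r_B = 9 − 8 = 1

rB=1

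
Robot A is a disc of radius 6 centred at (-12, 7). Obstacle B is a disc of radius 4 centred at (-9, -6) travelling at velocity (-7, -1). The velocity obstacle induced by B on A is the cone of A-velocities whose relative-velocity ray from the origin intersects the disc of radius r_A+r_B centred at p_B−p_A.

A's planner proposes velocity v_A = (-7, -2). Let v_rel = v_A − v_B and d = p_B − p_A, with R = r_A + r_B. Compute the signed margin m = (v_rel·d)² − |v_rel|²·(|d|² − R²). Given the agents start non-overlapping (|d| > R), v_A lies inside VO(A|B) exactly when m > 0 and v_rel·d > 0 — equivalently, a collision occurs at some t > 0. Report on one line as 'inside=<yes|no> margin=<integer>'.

d = (3, -13),  |d|² = 178;  R = 6+4 = 10,  c = 178−10² = 78
v_rel = (0, -1),  |v_rel|² = 1;  v_rel·d = (0)·(3) + (-1)·(-13) = 13
1·t² − 26·t + 78 = 0  ⇒  m = 13² − 1·78 = 91
m = 91 > 0,  v_rel·d = 13 > 0  ⇒  inside

inside=yes margin=91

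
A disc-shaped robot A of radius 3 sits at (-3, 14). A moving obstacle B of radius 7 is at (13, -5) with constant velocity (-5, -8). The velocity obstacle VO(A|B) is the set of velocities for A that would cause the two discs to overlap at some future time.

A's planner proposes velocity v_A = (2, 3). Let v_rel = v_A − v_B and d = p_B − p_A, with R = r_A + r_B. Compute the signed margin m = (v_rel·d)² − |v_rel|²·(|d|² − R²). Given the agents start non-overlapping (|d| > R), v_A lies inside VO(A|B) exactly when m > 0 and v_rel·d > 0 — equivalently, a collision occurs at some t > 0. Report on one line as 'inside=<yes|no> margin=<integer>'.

d = (16, -19),  |d|² = 617;  R = 3+7 = 10,  c = 617−10² = 517
v_rel = (7, 11),  |v_rel|² = 170;  v_rel·d = (7)·(16) + (11)·(-19) = -97
170·t² + 194·t + 517 = 0  ⇒  m = (-97)² − 170·517 = -78481
m = -78481 < 0,  v_rel·d = -97 < 0  ⇒  outside

inside=no margin=-78481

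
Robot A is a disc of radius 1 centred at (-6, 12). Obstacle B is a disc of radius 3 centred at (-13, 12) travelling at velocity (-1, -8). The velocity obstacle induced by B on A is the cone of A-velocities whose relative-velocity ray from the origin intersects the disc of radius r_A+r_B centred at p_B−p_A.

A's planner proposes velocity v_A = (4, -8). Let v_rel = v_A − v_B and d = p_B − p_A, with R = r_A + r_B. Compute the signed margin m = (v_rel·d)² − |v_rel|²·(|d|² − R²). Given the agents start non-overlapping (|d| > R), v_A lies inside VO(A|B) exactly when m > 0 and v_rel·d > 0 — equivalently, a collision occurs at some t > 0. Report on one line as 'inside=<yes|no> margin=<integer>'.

d = (-7, 0),  |d|² = 49;  R = 1+3 = 4,  c = 49−4² = 33
v_rel = (5, 0),  |v_rel|² = 25;  v_rel·d = (5)·(-7) + (0)·(0) = -35
25·t² + 70·t + 33 = 0  ⇒  m = (-35)² − 25·33 = 400
m = 400 > 0,  v_rel·d = -35 < 0  ⇒  outside

inside=no margin=400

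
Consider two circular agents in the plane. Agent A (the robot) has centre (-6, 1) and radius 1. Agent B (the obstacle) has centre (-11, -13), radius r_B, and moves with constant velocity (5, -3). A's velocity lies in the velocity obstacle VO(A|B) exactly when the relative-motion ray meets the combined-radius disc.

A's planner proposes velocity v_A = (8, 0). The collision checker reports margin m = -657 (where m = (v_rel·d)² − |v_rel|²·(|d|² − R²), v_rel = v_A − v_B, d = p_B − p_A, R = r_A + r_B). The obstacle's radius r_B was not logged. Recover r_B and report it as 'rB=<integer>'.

m = -657
d = (-5, -14);  v_rel = (3, 3),  |v_rel|² = 18
v_rel×d = (3)·(-14) − (3)·(-5) = -27
since m = R²·18 − (-27)²:  R² = (729 + -657) / 18 = 4
R = √4 = 2  ⇒  r_B = 2 − 1 = 1

rB=1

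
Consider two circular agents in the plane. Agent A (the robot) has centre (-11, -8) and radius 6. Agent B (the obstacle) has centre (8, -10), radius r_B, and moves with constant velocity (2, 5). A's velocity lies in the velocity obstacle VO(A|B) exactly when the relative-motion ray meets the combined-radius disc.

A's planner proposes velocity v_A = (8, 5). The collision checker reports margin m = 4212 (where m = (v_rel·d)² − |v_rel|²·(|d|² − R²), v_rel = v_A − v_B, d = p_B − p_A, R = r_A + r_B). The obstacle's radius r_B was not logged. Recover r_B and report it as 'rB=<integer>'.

m = 4212
d = (19, -2);  v_rel = (6, 0),  |v_rel|² = 36
v_rel×d = (6)·(-2) − (0)·(19) = -12
since m = R²·36 − (-12)²:  R² = (144 + 4212) / 36 = 121
R = √121 = 11  ⇒  r_B = 11 − 6 = 5

rB=5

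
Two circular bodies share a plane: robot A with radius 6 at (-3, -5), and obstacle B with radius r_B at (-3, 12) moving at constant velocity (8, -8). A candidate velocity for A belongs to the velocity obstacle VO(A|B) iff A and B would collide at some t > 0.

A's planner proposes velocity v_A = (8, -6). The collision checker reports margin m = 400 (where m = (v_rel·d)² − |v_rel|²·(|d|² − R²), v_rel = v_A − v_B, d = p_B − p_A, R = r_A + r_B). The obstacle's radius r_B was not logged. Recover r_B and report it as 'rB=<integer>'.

m = 400
d = (0, 17);  v_rel = (0, 2),  |v_rel|² = 4
v_rel×d = (0)·(17) − (2)·(0) = 0
since m = R²·4 − 0²:  R² = (0 + 400) / 4 = 100
R = √100 = 10  ⇒  r_B = 10 − 6 = 4

rB=4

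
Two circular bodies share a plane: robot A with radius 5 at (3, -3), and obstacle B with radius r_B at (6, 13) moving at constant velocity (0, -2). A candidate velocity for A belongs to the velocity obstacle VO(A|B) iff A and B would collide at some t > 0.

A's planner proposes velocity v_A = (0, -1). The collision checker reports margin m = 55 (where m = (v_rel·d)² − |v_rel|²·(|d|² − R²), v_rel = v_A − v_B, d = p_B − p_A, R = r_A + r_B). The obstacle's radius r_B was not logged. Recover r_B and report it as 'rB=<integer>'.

m = 55
d = (3, 16);  v_rel = (0, 1),  |v_rel|² = 1
v_rel×d = (0)·(16) − (1)·(3) = -3
since m = R²·1 − (-3)²:  R² = (9 + 55) / 1 = 64
R = √64 = 8  ⇒  r_B = 8 − 5 = 3

rB=3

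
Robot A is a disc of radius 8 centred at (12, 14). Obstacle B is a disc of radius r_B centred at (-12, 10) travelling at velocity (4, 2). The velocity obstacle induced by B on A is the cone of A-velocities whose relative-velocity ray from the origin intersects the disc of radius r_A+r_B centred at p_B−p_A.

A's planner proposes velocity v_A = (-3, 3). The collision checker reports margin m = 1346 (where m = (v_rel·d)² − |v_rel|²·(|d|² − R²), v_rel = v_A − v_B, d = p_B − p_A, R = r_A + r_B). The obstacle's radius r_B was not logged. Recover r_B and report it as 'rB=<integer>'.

m = 1346
d = (-24, -4);  v_rel = (-7, 1),  |v_rel|² = 50
v_rel×d = (-7)·(-4) − (1)·(-24) = 52
since m = R²·50 − 52²:  R² = (2704 + 1346) / 50 = 81
R = √81 = 9  ⇒  r_B = 9 − 8 = 1

rB=1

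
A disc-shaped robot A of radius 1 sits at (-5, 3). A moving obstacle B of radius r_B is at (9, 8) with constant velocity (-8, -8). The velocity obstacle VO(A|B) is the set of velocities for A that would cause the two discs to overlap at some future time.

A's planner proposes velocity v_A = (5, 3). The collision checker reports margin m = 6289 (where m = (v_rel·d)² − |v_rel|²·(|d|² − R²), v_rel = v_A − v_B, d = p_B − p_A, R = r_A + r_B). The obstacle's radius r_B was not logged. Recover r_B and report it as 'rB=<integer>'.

m = 6289
d = (14, 5);  v_rel = (13, 11),  |v_rel|² = 290
v_rel×d = (13)·(5) − (11)·(14) = -89
since m = R²·290 − (-89)²:  R² = (7921 + 6289) / 290 = 49
R = √49 = 7  ⇒  r_B = 7 − 1 = 6

rB=6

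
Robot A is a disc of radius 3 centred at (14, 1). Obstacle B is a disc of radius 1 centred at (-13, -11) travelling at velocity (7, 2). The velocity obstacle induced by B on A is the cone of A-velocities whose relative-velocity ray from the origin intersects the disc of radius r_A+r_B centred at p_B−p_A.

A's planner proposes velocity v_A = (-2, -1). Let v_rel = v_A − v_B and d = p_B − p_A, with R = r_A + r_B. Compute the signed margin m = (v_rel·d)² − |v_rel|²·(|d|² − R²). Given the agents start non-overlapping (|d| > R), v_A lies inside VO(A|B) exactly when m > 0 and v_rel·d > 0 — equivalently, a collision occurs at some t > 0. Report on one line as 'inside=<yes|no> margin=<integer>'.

d = (-27, -12),  |d|² = 873;  R = 3+1 = 4,  c = 873−4² = 857
v_rel = (-9, -3),  |v_rel|² = 90;  v_rel·d = (-9)·(-27) + (-3)·(-12) = 279
90·t² − 558·t + 857 = 0  ⇒  m = 279² − 90·857 = 711
m = 711 > 0,  v_rel·d = 279 > 0  ⇒  inside

inside=yes margin=711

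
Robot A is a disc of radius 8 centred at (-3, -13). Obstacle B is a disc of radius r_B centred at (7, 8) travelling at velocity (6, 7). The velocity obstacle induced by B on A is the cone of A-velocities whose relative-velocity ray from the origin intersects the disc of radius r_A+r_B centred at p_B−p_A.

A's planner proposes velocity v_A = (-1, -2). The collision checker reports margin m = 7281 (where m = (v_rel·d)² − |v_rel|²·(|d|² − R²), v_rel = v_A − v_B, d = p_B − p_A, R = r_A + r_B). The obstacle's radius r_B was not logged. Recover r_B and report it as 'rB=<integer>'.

m = 7281
d = (10, 21);  v_rel = (-7, -9),  |v_rel|² = 130
v_rel×d = (-7)·(21) − (-9)·(10) = -57
since m = R²·130 − (-57)²:  R² = (3249 + 7281) / 130 = 81
R = √81 = 9  ⇒  r_B = 9 − 8 = 1

rB=1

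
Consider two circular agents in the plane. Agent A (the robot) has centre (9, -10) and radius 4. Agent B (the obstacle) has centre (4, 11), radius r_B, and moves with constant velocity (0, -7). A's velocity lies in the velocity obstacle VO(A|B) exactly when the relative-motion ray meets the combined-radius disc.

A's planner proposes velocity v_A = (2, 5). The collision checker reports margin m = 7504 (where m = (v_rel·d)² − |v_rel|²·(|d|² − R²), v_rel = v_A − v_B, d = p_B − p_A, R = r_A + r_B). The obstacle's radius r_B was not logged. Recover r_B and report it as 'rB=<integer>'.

m = 7504
d = (-5, 21);  v_rel = (2, 12),  |v_rel|² = 148
v_rel×d = (2)·(21) − (12)·(-5) = 102
since m = R²·148 − 102²:  R² = (10404 + 7504) / 148 = 121
R = √121 = 11  ⇒  r_B = 11 − 4 = 7

rB=7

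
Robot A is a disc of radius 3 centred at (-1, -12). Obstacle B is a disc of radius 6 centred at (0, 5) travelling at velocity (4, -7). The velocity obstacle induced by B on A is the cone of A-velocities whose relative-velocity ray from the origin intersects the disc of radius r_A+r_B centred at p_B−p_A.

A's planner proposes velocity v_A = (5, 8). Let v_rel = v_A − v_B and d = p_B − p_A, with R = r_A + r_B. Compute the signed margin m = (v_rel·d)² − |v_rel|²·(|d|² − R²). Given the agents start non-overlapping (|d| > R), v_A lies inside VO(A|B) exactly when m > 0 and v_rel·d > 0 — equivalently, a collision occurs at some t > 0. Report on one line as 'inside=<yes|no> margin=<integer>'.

d = (1, 17),  |d|² = 290;  R = 3+6 = 9,  c = 290−9² = 209
v_rel = (1, 15),  |v_rel|² = 226;  v_rel·d = (1)·(1) + (15)·(17) = 256
226·t² − 512·t + 209 = 0  ⇒  m = 256² − 226·209 = 18302
m = 18302 > 0,  v_rel·d = 256 > 0  ⇒  inside

inside=yes margin=18302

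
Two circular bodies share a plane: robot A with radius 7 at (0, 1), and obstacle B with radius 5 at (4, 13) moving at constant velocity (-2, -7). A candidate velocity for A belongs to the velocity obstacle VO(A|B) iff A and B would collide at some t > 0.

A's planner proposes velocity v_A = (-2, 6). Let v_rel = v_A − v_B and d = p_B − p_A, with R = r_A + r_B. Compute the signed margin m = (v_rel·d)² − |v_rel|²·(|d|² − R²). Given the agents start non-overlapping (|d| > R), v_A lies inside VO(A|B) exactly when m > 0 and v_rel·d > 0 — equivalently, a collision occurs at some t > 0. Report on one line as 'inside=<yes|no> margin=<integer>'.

d = (4, 12),  |d|² = 160;  R = 7+5 = 12,  c = 160−12² = 16
v_rel = (0, 13),  |v_rel|² = 169;  v_rel·d = (0)·(4) + (13)·(12) = 156
169·t² − 312·t + 16 = 0  ⇒  m = 156² − 169·16 = 21632
m = 21632 > 0,  v_rel·d = 156 > 0  ⇒  inside

inside=yes margin=21632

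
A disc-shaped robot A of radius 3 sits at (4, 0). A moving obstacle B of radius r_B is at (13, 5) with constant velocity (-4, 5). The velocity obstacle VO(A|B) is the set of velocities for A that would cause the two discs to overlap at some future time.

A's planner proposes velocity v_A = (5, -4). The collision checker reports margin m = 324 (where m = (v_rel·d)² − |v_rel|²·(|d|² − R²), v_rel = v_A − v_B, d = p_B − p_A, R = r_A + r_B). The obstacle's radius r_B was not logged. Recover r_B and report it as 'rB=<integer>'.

m = 324
d = (9, 5);  v_rel = (9, -9),  |v_rel|² = 162
v_rel×d = (9)·(5) − (-9)·(9) = 126
since m = R²·162 − 126²:  R² = (15876 + 324) / 162 = 100
R = √100 = 10  ⇒  r_B = 10 − 3 = 7

rB=7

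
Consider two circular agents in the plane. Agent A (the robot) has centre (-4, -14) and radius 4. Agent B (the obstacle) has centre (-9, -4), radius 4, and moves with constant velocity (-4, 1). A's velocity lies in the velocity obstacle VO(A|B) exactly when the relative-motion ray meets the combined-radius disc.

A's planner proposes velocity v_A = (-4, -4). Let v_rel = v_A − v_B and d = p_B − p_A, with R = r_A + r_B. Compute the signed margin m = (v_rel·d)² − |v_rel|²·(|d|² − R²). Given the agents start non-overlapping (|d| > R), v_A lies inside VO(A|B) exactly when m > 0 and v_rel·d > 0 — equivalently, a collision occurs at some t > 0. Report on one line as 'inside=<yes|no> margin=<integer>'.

d = (-5, 10),  |d|² = 125;  R = 4+4 = 8,  c = 125−8² = 61
v_rel = (0, -5),  |v_rel|² = 25;  v_rel·d = (0)·(-5) + (-5)·(10) = -50
25·t² + 100·t + 61 = 0  ⇒  m = (-50)² − 25·61 = 975
m = 975 > 0,  v_rel·d = -50 < 0  ⇒  outside

inside=no margin=975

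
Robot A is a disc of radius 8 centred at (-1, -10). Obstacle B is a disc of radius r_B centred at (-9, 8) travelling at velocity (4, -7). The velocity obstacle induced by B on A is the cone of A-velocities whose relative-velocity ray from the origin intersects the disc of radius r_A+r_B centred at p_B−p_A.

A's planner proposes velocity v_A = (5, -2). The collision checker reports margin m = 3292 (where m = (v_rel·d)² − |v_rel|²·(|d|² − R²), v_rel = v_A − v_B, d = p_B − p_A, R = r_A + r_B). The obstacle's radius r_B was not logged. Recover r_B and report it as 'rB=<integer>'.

m = 3292
d = (-8, 18);  v_rel = (1, 5),  |v_rel|² = 26
v_rel×d = (1)·(18) − (5)·(-8) = 58
since m = R²·26 − 58²:  R² = (3364 + 3292) / 26 = 256
R = √256 = 16  ⇒  r_B = 16 − 8 = 8

rB=8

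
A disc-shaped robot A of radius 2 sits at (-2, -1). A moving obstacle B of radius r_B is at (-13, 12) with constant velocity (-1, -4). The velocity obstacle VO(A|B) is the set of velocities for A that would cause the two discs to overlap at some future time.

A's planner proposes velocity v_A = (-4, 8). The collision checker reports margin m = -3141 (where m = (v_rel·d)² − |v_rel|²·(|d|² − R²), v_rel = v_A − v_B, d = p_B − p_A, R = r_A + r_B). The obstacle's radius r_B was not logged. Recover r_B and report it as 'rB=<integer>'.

m = -3141
d = (-11, 13);  v_rel = (-3, 12),  |v_rel|² = 153
v_rel×d = (-3)·(13) − (12)·(-11) = 93
since m = R²·153 − 93²:  R² = (8649 + -3141) / 153 = 36
R = √36 = 6  ⇒  r_B = 6 − 2 = 4

rB=4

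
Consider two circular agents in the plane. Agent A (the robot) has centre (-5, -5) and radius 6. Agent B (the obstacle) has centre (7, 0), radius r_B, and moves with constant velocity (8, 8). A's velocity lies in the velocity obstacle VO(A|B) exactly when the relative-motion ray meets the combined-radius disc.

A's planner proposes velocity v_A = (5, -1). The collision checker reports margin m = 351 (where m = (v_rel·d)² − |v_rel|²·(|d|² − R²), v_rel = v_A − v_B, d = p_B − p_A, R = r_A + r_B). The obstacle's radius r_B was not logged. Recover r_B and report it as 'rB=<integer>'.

m = 351
d = (12, 5);  v_rel = (-3, -9),  |v_rel|² = 90
v_rel×d = (-3)·(5) − (-9)·(12) = 93
since m = R²·90 − 93²:  R² = (8649 + 351) / 90 = 100
R = √100 = 10  ⇒  r_B = 10 − 6 = 4

rB=4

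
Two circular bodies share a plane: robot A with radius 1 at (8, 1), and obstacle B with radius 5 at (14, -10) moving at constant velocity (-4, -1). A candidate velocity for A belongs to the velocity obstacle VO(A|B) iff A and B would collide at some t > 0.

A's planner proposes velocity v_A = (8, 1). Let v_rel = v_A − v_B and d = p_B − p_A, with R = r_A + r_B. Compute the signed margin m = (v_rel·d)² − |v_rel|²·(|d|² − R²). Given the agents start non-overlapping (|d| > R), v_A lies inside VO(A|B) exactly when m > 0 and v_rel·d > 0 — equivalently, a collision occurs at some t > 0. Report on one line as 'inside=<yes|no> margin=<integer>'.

d = (6, -11),  |d|² = 157;  R = 1+5 = 6,  c = 157−6² = 121
v_rel = (12, 2),  |v_rel|² = 148;  v_rel·d = (12)·(6) + (2)·(-11) = 50
148·t² − 100·t + 121 = 0  ⇒  m = 50² − 148·121 = -15408
m = -15408 < 0,  v_rel·d = 50 > 0  ⇒  outside

inside=no margin=-15408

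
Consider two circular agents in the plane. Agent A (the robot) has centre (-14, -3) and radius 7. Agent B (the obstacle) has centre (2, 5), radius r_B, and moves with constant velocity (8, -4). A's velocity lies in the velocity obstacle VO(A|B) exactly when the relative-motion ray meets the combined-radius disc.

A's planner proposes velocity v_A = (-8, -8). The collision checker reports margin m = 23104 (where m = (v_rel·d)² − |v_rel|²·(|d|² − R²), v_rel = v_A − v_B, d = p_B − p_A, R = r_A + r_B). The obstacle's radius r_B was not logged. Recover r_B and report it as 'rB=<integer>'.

m = 23104
d = (16, 8);  v_rel = (-16, -4),  |v_rel|² = 272
v_rel×d = (-16)·(8) − (-4)·(16) = -64
since m = R²·272 − (-64)²:  R² = (4096 + 23104) / 272 = 100
R = √100 = 10  ⇒  r_B = 10 − 7 = 3

rB=3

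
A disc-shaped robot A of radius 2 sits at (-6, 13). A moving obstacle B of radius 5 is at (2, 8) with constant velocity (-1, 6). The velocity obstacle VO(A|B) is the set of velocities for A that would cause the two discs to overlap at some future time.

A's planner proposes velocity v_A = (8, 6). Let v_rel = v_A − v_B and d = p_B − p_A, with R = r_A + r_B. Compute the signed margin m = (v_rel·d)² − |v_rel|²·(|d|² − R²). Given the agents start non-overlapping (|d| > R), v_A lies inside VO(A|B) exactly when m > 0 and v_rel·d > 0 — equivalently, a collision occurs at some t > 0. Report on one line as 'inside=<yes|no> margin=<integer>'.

d = (8, -5),  |d|² = 89;  R = 2+5 = 7,  c = 89−7² = 40
v_rel = (9, 0),  |v_rel|² = 81;  v_rel·d = (9)·(8) + (0)·(-5) = 72
81·t² − 144·t + 40 = 0  ⇒  m = 72² − 81·40 = 1944
m = 1944 > 0,  v_rel·d = 72 > 0  ⇒  inside

inside=yes margin=1944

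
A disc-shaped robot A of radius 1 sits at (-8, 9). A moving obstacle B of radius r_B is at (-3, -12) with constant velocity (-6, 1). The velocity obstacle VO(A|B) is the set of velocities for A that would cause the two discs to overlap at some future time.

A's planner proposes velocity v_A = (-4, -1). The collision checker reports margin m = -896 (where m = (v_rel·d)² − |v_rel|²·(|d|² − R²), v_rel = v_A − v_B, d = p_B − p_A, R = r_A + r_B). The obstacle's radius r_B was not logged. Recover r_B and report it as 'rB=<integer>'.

m = -896
d = (5, -21);  v_rel = (2, -2),  |v_rel|² = 8
v_rel×d = (2)·(-21) − (-2)·(5) = -32
since m = R²·8 − (-32)²:  R² = (1024 + -896) / 8 = 16
R = √16 = 4  ⇒  r_B = 4 − 1 = 3

rB=3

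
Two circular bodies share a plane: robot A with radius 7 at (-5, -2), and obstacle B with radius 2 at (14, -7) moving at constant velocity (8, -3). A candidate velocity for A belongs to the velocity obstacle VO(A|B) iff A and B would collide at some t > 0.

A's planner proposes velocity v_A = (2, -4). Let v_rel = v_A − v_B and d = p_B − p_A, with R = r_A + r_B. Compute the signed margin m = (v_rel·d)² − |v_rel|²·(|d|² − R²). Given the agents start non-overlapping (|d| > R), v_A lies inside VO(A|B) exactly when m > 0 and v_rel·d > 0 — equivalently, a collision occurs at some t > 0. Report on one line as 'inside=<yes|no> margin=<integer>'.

d = (19, -5),  |d|² = 386;  R = 7+2 = 9,  c = 386−9² = 305
v_rel = (-6, -1),  |v_rel|² = 37;  v_rel·d = (-6)·(19) + (-1)·(-5) = -109
37·t² + 218·t + 305 = 0  ⇒  m = (-109)² − 37·305 = 596
m = 596 > 0,  v_rel·d = -109 < 0  ⇒  outside

inside=no margin=596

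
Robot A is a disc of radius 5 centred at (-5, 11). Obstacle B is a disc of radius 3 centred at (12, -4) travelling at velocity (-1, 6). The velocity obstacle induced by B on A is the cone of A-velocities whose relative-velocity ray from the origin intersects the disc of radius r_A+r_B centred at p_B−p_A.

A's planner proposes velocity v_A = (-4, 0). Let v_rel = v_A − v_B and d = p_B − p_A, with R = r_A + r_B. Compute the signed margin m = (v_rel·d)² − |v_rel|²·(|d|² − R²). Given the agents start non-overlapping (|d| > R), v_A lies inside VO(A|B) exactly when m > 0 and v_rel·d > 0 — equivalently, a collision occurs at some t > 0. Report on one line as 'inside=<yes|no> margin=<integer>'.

d = (17, -15),  |d|² = 514;  R = 5+3 = 8,  c = 514−8² = 450
v_rel = (-3, -6),  |v_rel|² = 45;  v_rel·d = (-3)·(17) + (-6)·(-15) = 39
45·t² − 78·t + 450 = 0  ⇒  m = 39² − 45·450 = -18729
m = -18729 < 0,  v_rel·d = 39 > 0  ⇒  outside

inside=no margin=-18729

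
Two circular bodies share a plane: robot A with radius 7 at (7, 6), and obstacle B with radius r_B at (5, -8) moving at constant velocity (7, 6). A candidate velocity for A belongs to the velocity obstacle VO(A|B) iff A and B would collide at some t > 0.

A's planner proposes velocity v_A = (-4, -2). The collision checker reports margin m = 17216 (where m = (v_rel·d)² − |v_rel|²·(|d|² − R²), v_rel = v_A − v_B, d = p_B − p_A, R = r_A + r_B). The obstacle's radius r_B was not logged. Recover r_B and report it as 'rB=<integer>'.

m = 17216
d = (-2, -14);  v_rel = (-11, -8),  |v_rel|² = 185
v_rel×d = (-11)·(-14) − (-8)·(-2) = 138
since m = R²·185 − 138²:  R² = (19044 + 17216) / 185 = 196
R = √196 = 14  ⇒  r_B = 14 − 7 = 7

rB=7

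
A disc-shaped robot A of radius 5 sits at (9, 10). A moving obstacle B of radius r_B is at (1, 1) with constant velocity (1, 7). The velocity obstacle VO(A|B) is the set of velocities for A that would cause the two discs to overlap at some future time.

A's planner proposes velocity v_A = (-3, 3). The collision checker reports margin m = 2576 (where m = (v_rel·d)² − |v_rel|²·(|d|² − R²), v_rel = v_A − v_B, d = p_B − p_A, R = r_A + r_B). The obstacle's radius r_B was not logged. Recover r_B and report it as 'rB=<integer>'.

m = 2576
d = (-8, -9);  v_rel = (-4, -4),  |v_rel|² = 32
v_rel×d = (-4)·(-9) − (-4)·(-8) = 4
since m = R²·32 − 4²:  R² = (16 + 2576) / 32 = 81
R = √81 = 9  ⇒  r_B = 9 − 5 = 4

rB=4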